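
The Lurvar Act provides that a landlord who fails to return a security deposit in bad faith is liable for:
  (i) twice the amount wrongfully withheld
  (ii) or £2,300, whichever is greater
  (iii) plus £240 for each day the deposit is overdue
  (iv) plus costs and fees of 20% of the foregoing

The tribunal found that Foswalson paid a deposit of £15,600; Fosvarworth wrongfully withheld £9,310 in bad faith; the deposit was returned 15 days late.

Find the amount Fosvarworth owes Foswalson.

Doubled: 2 × £9,310 = £18,620
Minimum £2,300: £18,620 meets the minimum, no increase.
Late-return penalty: 15 × £240 = £3,600
Damages plus late penalty: £18,620 + £3,600 = £22,220
Costs and fees: 20% of £22,220 = £4,444
Total recovery: £22,220 + £4,444 = £26,664

£26,664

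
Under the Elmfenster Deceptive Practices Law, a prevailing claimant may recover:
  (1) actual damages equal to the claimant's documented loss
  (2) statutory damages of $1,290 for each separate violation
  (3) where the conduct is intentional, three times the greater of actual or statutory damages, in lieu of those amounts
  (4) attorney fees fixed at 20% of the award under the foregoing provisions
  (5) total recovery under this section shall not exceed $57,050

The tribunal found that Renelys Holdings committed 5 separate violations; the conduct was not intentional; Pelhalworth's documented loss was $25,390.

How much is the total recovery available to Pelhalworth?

$38,208

Statutory damages: 5 × $1,290 = $6,450
Conduct not intentional: the in-lieu enhancement does not apply.
Actual plus statutory damages: $25,390 + $6,450 = $31,840
Attorney fees: 20% of $31,840 = $6,368
Total before cap: $31,840 + $6,368 = $38,208
Cap at $57,050: $38,208 is within the cap, no reduction.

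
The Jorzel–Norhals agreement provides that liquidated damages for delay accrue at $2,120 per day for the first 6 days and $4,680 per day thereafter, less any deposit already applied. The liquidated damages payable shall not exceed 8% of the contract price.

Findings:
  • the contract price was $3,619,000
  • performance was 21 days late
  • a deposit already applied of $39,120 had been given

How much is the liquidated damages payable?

First 6 days: 6 × $2,120 = $12,720
Remaining days: (21 − 6) × $4,680 = $70,200
Accrued per-day damages: $12,720 + $70,200 = $82,920
Less deposit already applied: $82,920 − $39,120 = $43,800
Cap: 8% of $3,619,000 = $289,520
Cap at $289,520: $43,800 is within the cap, no reduction.

$43,800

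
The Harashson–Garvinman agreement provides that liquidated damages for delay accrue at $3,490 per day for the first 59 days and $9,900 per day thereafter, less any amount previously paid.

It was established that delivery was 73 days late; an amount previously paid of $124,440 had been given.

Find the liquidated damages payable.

First 59 days: 59 × $3,490 = $205,910
Remaining days: (73 − 59) × $9,900 = $138,600
Accrued per-day damages: $205,910 + $138,600 = $344,510
Less amount previously paid: $344,510 − $124,440 = $220,070

$220,070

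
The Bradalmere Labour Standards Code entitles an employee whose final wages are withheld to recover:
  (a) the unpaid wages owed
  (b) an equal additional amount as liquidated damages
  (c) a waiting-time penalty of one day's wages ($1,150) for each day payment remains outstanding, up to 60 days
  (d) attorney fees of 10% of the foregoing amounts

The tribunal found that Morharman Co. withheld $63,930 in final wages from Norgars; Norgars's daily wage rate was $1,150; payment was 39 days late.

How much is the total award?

Total award: $189,981

Liquidated damages (equal amount): $63,930
Penalty days: min(39, 60) = 39
Waiting-time penalty: 39 × $1,150 = $44,850
Subtotal: $63,930 + $63,930 + $44,850 = $172,710
Attorney fees: 10% of $172,710 = $17,271
Total award: $172,710 + $17,271 = $189,981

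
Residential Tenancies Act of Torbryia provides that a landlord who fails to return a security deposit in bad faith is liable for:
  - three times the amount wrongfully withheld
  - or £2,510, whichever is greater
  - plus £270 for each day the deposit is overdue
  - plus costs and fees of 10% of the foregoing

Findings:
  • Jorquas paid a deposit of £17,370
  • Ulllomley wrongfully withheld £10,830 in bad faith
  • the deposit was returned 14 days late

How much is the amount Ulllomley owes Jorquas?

Recovery: £39,897

Trebled: 3 × £10,830 = £32,490
Minimum £2,510: £32,490 meets the minimum, no increase.
Late-return penalty: 14 × £270 = £3,780
Damages plus late penalty: £32,490 + £3,780 = £36,270
Costs and fees: 10% of £36,270 = £3,627
Total recovery: £36,270 + £3,627 = £39,897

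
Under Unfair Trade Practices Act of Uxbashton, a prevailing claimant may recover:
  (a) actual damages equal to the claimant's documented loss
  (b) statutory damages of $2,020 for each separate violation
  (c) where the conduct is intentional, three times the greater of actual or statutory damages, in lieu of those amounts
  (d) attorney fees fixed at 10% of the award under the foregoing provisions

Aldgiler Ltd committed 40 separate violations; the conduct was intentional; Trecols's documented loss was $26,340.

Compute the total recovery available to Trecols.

$266,640

Statutory damages: 40 × $2,020 = $80,800
Greater of actual damages ($26,340) or statutory damages ($80,800): $80,800
Trebled: 3 × $80,800 = $242,400
Attorney fees: 10% of $242,400 = $24,240
Total recovery: $242,400 + $24,240 = $266,640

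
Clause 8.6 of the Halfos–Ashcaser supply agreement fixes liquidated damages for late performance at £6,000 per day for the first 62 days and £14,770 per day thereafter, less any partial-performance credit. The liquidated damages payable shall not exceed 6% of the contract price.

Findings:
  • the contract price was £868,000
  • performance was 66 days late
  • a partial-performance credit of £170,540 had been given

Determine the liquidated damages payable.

First 62 days: 62 × £6,000 = £372,000
Remaining days: (66 − 62) × £14,770 = £59,080
Accrued per-day damages: £372,000 + £59,080 = £431,080
Less partial-performance credit: £431,080 − £170,540 = £260,540
Cap: 6% of £868,000 = £52,080
Cap at £52,080: £260,540 exceeds the cap → £52,080

Liquidated damages: £52,080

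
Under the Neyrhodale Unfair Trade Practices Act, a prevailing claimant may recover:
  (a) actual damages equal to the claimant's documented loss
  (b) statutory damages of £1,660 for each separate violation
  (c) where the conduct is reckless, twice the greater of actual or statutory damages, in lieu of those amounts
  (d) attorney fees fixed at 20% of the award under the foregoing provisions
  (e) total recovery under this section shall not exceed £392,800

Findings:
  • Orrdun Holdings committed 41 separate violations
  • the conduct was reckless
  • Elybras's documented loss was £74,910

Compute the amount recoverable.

£179,784

Statutory damages: 41 × £1,660 = £68,060
Greater of actual damages (£74,910) or statutory damages (£68,060): £74,910
Doubled: 2 × £74,910 = £149,820
Attorney fees: 20% of £149,820 = £29,964
Total before cap: £149,820 + £29,964 = £179,784
Cap at £392,800: £179,784 is within the cap, no reduction.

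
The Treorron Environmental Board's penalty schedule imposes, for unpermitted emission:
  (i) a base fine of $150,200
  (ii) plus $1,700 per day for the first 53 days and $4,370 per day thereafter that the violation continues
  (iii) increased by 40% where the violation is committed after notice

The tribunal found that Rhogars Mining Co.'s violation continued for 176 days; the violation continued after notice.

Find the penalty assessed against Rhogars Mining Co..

First 53 days: 53 × $1,700 = $90,100
Remaining days: (176 − 53) × $4,370 = $537,510
Per-day component: $90,100 + $537,510 = $627,610
Base plus per-day: $150,200 + $627,610 = $777,810
Enhancement: 40% of $777,810 = $311,124
Enhanced fine: $777,810 + $311,124 = $1,088,934

Civil penalty: $1,088,934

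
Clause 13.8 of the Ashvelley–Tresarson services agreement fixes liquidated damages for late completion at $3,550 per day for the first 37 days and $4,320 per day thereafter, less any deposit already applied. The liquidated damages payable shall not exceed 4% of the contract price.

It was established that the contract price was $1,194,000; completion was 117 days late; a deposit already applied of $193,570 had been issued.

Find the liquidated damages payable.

Liquidated damages: $47,760

First 37 days: 37 × $3,550 = $131,350
Remaining days: (117 − 37) × $4,320 = $345,600
Accrued per-day damages: $131,350 + $345,600 = $476,950
Less deposit already applied: $476,950 − $193,570 = $283,380
Cap: 4% of $1,194,000 = $47,760
Cap at $47,760: $283,380 exceeds the cap → $47,760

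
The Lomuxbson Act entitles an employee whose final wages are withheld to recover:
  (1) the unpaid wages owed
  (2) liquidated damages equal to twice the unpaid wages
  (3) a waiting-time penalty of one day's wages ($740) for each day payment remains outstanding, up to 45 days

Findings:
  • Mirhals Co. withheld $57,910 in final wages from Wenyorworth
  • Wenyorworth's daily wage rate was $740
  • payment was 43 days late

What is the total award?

Doubled: 2 × $57,910 = $115,820
Penalty days: min(43, 45) = 43
Waiting-time penalty: 43 × $740 = $31,820
Total award: $57,910 + $115,820 + $31,820 = $205,550

Total award: $205,550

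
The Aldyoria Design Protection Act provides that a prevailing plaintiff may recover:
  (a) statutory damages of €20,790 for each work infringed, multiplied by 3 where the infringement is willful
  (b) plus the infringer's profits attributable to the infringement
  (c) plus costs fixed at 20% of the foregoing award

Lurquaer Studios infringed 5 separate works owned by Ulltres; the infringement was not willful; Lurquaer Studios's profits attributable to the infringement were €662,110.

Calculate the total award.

Statutory damages: 5 × €20,790 = €103,950
Infringement not willful: no ×3 enhancement.
Combined award: €103,950 + €662,110 = €766,060
Costs: 20% of €766,060 = €153,212
Award plus costs: €766,060 + €153,212 = €919,272

€919,272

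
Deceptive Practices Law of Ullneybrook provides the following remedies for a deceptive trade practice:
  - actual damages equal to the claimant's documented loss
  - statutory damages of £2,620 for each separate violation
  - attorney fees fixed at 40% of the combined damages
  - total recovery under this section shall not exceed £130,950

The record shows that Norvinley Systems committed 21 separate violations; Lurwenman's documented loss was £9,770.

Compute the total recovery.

Statutory damages: 21 × £2,620 = £55,020
Combined damages: £9,770 + £55,020 = £64,790
Attorney fees: 40% of £64,790 = £25,916
Total before cap: £64,790 + £25,916 = £90,706
Cap at £130,950: £90,706 is within the cap, no reduction.

£90,706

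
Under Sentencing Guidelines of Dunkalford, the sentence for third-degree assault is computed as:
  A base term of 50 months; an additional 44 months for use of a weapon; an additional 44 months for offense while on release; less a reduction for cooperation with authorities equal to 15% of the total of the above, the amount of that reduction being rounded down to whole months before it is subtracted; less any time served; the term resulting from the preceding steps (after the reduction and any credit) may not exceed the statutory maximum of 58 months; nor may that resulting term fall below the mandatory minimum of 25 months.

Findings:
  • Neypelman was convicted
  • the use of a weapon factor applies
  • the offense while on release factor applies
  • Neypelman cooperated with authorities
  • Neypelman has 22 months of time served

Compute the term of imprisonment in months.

58 months

Use of a weapon enhancement: +44 months
Offense while on release enhancement: +44 months
Adjusted term: 50 months + 44 months + 44 months = 138 months
Cooperation with authorities reduction: 15% of 138 months = 20 months (rounded down)
After reduction: 138 − 20 = 118 months
Less time served: 118 months − 22 months = 96 months
Cap at 58 months: 96 months exceeds the cap → 58 months
Minimum 25 months: 58 months meets the minimum, no increase.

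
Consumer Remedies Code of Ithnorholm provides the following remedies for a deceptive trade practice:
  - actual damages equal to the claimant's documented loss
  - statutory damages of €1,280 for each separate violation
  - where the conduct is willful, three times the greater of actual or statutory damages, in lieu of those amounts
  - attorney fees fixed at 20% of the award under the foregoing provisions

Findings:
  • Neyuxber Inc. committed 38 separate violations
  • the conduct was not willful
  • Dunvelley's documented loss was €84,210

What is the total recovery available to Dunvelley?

€159,420

Statutory damages: 38 × €1,280 = €48,640
Conduct not willful: the in-lieu enhancement does not apply.
Actual plus statutory damages: €84,210 + €48,640 = €132,850
Attorney fees: 20% of €132,850 = €26,570
Total recovery: €132,850 + €26,570 = €159,420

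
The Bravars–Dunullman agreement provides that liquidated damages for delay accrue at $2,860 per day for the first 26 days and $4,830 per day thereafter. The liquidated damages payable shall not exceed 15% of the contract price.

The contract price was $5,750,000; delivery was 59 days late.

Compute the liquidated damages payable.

$233,750

First 26 days: 26 × $2,860 = $74,360
Remaining days: (59 − 26) × $4,830 = $159,390
Accrued per-day damages: $74,360 + $159,390 = $233,750
Cap: 15% of $5,750,000 = $862,500
Cap at $862,500: $233,750 is within the cap, no reduction.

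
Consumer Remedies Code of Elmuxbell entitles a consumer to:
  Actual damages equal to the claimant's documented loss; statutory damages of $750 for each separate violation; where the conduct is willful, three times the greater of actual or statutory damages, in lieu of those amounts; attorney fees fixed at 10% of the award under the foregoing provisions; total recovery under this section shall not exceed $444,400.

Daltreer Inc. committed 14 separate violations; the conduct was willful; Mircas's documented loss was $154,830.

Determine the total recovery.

Statutory damages: 14 × $750 = $10,500
Greater of actual damages ($154,830) or statutory damages ($10,500): $154,830
Trebled: 3 × $154,830 = $464,490
Attorney fees: 10% of $464,490 = $46,449
Total before cap: $464,490 + $46,449 = $510,939
Cap at $444,400: $510,939 exceeds the cap → $444,400

$444,400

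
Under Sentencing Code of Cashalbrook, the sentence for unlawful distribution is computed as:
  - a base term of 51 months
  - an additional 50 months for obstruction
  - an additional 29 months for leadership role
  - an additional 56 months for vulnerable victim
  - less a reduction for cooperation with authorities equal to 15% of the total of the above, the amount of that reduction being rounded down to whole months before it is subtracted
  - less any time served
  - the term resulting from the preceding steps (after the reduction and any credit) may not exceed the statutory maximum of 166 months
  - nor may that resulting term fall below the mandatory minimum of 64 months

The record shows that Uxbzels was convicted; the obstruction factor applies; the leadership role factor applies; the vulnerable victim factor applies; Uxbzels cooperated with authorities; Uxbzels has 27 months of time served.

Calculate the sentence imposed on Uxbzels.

132 months

Obstruction enhancement: +50 months
Leadership role enhancement: +29 months
Vulnerable victim enhancement: +56 months
Adjusted term: 51 months + 50 months + 29 months + 56 months = 186 months
Cooperation with authorities reduction: 15% of 186 months = 27 months (rounded down)
After reduction: 186 − 27 = 159 months
Less time served: 159 months − 27 months = 132 months
Cap at 166 months: 132 months is within the cap, no reduction.
Minimum 64 months: 132 months meets the minimum, no increase.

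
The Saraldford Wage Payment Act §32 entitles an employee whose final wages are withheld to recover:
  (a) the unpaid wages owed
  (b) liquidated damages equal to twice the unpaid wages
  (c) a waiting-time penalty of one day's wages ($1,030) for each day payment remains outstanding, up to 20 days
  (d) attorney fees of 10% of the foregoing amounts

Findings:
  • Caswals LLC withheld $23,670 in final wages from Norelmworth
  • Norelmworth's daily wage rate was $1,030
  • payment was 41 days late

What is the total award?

Doubled: 2 × $23,670 = $47,340
Penalty days: min(41, 20) = 20
Waiting-time penalty: 20 × $1,030 = $20,600
Subtotal: $23,670 + $47,340 + $20,600 = $91,610
Attorney fees: 10% of $91,610 = $9,161
Total award: $91,610 + $9,161 = $100,771

$100,771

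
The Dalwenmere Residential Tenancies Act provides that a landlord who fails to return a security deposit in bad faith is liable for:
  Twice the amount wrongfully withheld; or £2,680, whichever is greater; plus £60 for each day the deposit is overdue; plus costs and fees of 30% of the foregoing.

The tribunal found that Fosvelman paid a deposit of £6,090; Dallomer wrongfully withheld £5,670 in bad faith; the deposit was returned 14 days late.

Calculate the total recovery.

£15,834

Doubled: 2 × £5,670 = £11,340
Minimum £2,680: £11,340 meets the minimum, no increase.
Late-return penalty: 14 × £60 = £840
Damages plus late penalty: £11,340 + £840 = £12,180
Costs and fees: 30% of £12,180 = £3,654
Total recovery: £12,180 + £3,654 = £15,834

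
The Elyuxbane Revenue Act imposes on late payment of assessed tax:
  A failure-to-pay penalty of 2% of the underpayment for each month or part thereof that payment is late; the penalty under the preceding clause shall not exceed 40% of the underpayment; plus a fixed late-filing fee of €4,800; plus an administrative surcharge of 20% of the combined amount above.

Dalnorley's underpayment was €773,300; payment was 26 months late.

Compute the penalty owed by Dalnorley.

€376,944

Accrued rate: 2% × 26 = 52%, capped at 40% → 40%
Failure-to-pay penalty: 40% of €773,300 = €309,320
Penalty before surcharge: €309,320 + €4,800 = €314,120
Administrative surcharge: 20% of €314,120 = €62,824
Total penalty: €314,120 + €62,824 = €376,944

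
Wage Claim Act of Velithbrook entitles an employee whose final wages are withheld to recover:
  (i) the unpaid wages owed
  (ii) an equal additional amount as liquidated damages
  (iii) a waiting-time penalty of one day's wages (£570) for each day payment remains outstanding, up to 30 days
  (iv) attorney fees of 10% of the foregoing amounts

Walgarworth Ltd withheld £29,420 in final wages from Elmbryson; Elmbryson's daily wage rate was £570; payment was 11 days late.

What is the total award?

£71,621

Liquidated damages (equal amount): £29,420
Penalty days: min(11, 30) = 11
Waiting-time penalty: 11 × £570 = £6,270
Subtotal: £29,420 + £29,420 + £6,270 = £65,110
Attorney fees: 10% of £65,110 = £6,511
Total award: £65,110 + £6,511 = £71,621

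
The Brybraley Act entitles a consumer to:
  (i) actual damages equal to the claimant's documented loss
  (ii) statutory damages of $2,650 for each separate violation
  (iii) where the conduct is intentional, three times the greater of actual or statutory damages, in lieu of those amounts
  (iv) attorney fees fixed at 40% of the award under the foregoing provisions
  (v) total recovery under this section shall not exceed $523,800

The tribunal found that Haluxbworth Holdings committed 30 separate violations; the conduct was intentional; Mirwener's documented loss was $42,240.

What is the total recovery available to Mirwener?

Statutory damages: 30 × $2,650 = $79,500
Greater of actual damages ($42,240) or statutory damages ($79,500): $79,500
Trebled: 3 × $79,500 = $238,500
Attorney fees: 40% of $238,500 = $95,400
Total before cap: $238,500 + $95,400 = $333,900
Cap at $523,800: $333,900 is within the cap, no reduction.

$333,900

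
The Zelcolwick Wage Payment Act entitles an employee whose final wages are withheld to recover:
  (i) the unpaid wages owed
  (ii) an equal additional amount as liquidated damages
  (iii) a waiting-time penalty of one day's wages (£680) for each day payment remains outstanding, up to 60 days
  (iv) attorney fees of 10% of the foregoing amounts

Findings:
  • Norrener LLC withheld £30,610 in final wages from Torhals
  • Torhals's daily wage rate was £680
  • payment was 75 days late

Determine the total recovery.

£112,222

Liquidated damages (equal amount): £30,610
Penalty days: min(75, 60) = 60
Waiting-time penalty: 60 × £680 = £40,800
Subtotal: £30,610 + £30,610 + £40,800 = £102,020
Attorney fees: 10% of £102,020 = £10,202
Total award: £102,020 + £10,202 = £112,222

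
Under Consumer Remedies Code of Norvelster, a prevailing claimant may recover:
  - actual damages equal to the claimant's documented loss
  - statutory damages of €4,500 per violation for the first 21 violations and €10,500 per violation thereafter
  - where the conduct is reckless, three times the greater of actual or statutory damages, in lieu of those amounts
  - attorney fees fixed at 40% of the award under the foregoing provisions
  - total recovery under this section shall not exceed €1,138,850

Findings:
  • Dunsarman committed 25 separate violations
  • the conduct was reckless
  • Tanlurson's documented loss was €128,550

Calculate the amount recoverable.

First 21 violations: 21 × €4,500 = €94,500
Remaining violations: (25 − 21) × €10,500 = €42,000
Statutory damages: €94,500 + €42,000 = €136,500
Greater of actual damages (€128,550) or statutory damages (€136,500): €136,500
Trebled: 3 × €136,500 = €409,500
Attorney fees: 40% of €409,500 = €163,800
Total before cap: €409,500 + €163,800 = €573,300
Cap at €1,138,850: €573,300 is within the cap, no reduction.

€573,300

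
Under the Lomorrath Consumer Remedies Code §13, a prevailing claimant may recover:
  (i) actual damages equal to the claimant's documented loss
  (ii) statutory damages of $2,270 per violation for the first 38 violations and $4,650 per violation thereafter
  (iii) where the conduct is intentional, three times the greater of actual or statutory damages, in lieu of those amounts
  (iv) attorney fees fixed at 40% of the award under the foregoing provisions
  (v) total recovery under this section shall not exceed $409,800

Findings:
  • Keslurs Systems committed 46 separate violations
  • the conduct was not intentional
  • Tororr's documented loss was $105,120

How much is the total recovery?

$320,012

First 38 violations: 38 × $2,270 = $86,260
Remaining violations: (46 − 38) × $4,650 = $37,200
Statutory damages: $86,260 + $37,200 = $123,460
Conduct not intentional: the in-lieu enhancement does not apply.
Actual plus statutory damages: $105,120 + $123,460 = $228,580
Attorney fees: 40% of $228,580 = $91,432
Total before cap: $228,580 + $91,432 = $320,012
Cap at $409,800: $320,012 is within the cap, no reduction.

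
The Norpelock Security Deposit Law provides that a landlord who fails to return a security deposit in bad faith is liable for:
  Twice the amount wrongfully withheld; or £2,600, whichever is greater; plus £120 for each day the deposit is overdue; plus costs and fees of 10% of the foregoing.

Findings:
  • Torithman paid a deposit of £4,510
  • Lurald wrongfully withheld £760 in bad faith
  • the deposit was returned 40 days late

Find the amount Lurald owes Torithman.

£8,140

Doubled: 2 × £760 = £1,520
Minimum £2,600: £1,520 is below the minimum → £2,600
Late-return penalty: 40 × £120 = £4,800
Damages plus late penalty: £2,600 + £4,800 = £7,400
Costs and fees: 10% of £7,400 = £740
Total recovery: £7,400 + £740 = £8,140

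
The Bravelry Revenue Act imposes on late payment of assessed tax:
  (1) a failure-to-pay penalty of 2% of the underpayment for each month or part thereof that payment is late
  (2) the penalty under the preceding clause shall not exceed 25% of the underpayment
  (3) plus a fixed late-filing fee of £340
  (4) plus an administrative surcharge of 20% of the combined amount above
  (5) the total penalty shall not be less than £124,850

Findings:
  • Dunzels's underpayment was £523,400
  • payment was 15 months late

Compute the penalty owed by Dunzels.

Accrued rate: 2% × 15 = 30%, capped at 25% → 25%
Failure-to-pay penalty: 25% of £523,400 = £130,850
Penalty before surcharge: £130,850 + £340 = £131,190
Administrative surcharge: 20% of £131,190 = £26,238
Total penalty: £131,190 + £26,238 = £157,428
Minimum £124,850: £157,428 meets the minimum, no increase.

Penalty: £157,428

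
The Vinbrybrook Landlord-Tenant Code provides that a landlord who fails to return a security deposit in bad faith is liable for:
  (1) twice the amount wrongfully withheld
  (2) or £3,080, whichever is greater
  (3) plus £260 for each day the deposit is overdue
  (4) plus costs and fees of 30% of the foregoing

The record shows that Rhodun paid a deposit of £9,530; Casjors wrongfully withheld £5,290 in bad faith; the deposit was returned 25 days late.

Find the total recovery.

£22,204

Doubled: 2 × £5,290 = £10,580
Minimum £3,080: £10,580 meets the minimum, no increase.
Late-return penalty: 25 × £260 = £6,500
Damages plus late penalty: £10,580 + £6,500 = £17,080
Costs and fees: 30% of £17,080 = £5,124
Total recovery: £17,080 + £5,124 = £22,204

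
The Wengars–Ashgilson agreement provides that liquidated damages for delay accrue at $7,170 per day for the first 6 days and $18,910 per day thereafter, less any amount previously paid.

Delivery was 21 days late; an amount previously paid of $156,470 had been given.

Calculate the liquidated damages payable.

$170,200

First 6 days: 6 × $7,170 = $43,020
Remaining days: (21 − 6) × $18,910 = $283,650
Accrued per-day damages: $43,020 + $283,650 = $326,670
Less amount previously paid: $326,670 − $156,470 = $170,200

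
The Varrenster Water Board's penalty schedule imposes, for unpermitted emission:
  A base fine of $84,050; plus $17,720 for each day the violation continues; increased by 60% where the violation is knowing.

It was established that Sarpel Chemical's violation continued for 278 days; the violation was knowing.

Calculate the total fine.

$8,016,336

Per-day component: 278 × $17,720 = $4,926,160
Base plus per-day: $84,050 + $4,926,160 = $5,010,210
Enhancement: 60% of $5,010,210 = $3,006,126
Enhanced fine: $5,010,210 + $3,006,126 = $8,016,336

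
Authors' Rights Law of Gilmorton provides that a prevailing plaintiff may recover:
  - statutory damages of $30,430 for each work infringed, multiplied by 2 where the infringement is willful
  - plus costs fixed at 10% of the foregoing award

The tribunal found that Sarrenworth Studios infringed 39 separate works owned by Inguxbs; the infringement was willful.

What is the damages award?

Statutory damages: 39 × $30,430 = $1,186,770
Doubled: 2 × $1,186,770 = $2,373,540
Costs: 10% of $2,373,540 = $237,354
Award plus costs: $2,373,540 + $237,354 = $2,610,894

$2,610,894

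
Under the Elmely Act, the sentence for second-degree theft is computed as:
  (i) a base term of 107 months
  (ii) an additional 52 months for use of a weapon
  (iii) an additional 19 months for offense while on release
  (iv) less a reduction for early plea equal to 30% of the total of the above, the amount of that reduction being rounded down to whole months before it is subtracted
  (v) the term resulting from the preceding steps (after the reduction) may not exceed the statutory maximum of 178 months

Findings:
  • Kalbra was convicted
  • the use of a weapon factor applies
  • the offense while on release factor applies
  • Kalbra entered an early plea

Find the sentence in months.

Use of a weapon enhancement: +52 months
Offense while on release enhancement: +19 months
Adjusted term: 107 months + 52 months + 19 months = 178 months
Early plea reduction: 30% of 178 months = 53 months (rounded down)
After reduction: 178 − 53 = 125 months
Cap at 178 months: 125 months is within the cap, no reduction.

125 months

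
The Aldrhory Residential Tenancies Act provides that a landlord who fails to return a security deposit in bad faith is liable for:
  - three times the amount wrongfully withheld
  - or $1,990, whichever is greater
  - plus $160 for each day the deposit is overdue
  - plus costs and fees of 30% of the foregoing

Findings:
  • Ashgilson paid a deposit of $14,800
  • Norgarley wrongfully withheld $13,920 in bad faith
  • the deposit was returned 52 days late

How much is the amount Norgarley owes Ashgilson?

Trebled: 3 × $13,920 = $41,760
Minimum $1,990: $41,760 meets the minimum, no increase.
Late-return penalty: 52 × $160 = $8,320
Damages plus late penalty: $41,760 + $8,320 = $50,080
Costs and fees: 30% of $50,080 = $15,024
Total recovery: $50,080 + $15,024 = $65,104

$65,104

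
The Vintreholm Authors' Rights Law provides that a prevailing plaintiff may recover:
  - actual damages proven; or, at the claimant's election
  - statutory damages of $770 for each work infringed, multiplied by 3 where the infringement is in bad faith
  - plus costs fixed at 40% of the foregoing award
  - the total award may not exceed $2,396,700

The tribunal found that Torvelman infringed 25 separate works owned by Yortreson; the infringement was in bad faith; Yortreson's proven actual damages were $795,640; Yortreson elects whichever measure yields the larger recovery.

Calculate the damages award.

Statutory damages: 25 × $770 = $19,250
Trebled: 3 × $19,250 = $57,750
Greater of actual damages ($795,640) or enhanced statutory damages ($57,750): $795,640
Costs: 40% of $795,640 = $318,256
Award plus costs: $795,640 + $318,256 = $1,113,896
Cap at $2,396,700: $1,113,896 is within the cap, no reduction.

Award: $1,113,896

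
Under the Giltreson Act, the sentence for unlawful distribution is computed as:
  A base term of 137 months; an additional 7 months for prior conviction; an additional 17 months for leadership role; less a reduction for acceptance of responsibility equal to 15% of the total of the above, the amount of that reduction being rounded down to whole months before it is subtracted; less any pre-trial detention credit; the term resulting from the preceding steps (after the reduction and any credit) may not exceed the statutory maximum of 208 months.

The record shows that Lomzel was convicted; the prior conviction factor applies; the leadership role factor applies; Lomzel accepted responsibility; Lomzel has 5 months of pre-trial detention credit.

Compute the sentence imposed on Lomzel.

132 months

Prior conviction enhancement: +7 months
Leadership role enhancement: +17 months
Adjusted term: 137 months + 7 months + 17 months = 161 months
Acceptance of responsibility reduction: 15% of 161 months = 24 months (rounded down)
After reduction: 161 − 24 = 137 months
Less pre-trial detention credit: 137 months − 5 months = 132 months
Cap at 208 months: 132 months is within the cap, no reduction.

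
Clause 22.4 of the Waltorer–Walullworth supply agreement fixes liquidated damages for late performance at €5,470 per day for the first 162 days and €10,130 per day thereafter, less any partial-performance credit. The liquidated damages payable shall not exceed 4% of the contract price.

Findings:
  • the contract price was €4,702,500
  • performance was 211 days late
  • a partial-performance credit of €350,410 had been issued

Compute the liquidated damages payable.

First 162 days: 162 × €5,470 = €886,140
Remaining days: (211 − 162) × €10,130 = €496,370
Accrued per-day damages: €886,140 + €496,370 = €1,382,510
Less partial-performance credit: €1,382,510 − €350,410 = €1,032,100
Cap: 4% of €4,702,500 = €188,100
Cap at €188,100: €1,032,100 exceeds the cap → €188,100

€188,100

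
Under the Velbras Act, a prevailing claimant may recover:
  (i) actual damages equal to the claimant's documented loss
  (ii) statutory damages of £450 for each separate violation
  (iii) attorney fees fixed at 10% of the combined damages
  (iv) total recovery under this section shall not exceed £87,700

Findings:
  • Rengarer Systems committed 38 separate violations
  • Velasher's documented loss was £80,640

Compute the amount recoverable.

Total recovery: £87,700

Statutory damages: 38 × £450 = £17,100
Combined damages: £80,640 + £17,100 = £97,740
Attorney fees: 10% of £97,740 = £9,774
Total before cap: £97,740 + £9,774 = £107,514
Cap at £87,700: £107,514 exceeds the cap → £87,700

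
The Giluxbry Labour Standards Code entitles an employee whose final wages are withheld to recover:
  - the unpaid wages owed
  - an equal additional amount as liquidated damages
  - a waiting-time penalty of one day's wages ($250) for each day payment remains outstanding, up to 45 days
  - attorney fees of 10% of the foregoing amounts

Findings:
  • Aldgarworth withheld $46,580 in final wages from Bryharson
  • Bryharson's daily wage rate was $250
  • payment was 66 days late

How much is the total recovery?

$114,851

Liquidated damages (equal amount): $46,580
Penalty days: min(66, 45) = 45
Waiting-time penalty: 45 × $250 = $11,250
Subtotal: $46,580 + $46,580 + $11,250 = $104,410
Attorney fees: 10% of $104,410 = $10,441
Total award: $104,410 + $10,441 = $114,851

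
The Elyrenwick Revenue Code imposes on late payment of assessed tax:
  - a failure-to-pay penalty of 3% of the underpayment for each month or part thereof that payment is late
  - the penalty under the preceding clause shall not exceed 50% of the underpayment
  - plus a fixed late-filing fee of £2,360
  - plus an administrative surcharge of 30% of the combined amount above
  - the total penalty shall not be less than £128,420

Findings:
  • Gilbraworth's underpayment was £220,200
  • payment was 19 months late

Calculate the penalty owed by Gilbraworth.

Accrued rate: 3% × 19 = 57%, capped at 50% → 50%
Failure-to-pay penalty: 50% of £220,200 = £110,100
Penalty before surcharge: £110,100 + £2,360 = £112,460
Administrative surcharge: 30% of £112,460 = £33,738
Total penalty: £112,460 + £33,738 = £146,198
Minimum £128,420: £146,198 meets the minimum, no increase.

£146,198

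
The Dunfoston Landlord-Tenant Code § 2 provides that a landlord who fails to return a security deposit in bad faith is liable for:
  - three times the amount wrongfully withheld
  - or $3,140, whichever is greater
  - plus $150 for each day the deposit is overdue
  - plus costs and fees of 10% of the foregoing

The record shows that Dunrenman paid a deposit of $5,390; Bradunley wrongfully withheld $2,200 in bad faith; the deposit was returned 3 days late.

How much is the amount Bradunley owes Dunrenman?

Trebled: 3 × $2,200 = $6,600
Minimum $3,140: $6,600 meets the minimum, no increase.
Late-return penalty: 3 × $150 = $450
Damages plus late penalty: $6,600 + $450 = $7,050
Costs and fees: 10% of $7,050 = $705
Total recovery: $7,050 + $705 = $7,755

$7,755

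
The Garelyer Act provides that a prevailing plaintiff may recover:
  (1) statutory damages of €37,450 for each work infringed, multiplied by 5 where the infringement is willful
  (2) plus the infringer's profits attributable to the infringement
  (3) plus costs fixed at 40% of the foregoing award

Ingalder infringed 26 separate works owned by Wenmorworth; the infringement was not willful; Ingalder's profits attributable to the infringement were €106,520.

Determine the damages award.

Statutory damages: 26 × €37,450 = €973,700
Infringement not willful: no ×5 enhancement.
Combined award: €973,700 + €106,520 = €1,080,220
Costs: 40% of €1,080,220 = €432,088
Award plus costs: €1,080,220 + €432,088 = €1,512,308

Award: €1,512,308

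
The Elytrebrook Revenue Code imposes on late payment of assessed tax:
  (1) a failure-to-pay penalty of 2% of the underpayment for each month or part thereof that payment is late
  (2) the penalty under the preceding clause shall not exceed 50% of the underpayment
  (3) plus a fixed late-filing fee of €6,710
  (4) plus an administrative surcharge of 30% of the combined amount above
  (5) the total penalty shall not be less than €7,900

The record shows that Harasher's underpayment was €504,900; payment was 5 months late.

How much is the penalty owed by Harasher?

€74,360

Accrued rate: 2% × 5 = 10%, capped at 50% → 10%
Failure-to-pay penalty: 10% of €504,900 = €50,490
Penalty before surcharge: €50,490 + €6,710 = €57,200
Administrative surcharge: 30% of €57,200 = €17,160
Total penalty: €57,200 + €17,160 = €74,360
Minimum €7,900: €74,360 meets the minimum, no increase.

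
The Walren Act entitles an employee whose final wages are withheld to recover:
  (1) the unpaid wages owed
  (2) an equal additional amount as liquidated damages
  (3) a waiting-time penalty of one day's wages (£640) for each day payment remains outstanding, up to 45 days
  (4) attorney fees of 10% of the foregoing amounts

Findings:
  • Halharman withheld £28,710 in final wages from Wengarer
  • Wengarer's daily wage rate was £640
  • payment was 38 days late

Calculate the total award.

£89,914

Liquidated damages (equal amount): £28,710
Penalty days: min(38, 45) = 38
Waiting-time penalty: 38 × £640 = £24,320
Subtotal: £28,710 + £28,710 + £24,320 = £81,740
Attorney fees: 10% of £81,740 = £8,174
Total award: £81,740 + £8,174 = £89,914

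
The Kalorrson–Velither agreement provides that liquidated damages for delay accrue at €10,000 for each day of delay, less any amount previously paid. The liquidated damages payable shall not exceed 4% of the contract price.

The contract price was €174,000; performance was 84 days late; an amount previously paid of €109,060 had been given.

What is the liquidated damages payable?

Per-day damages: 84 × €10,000 = €840,000
Less amount previously paid: €840,000 − €109,060 = €730,940
Cap: 4% of €174,000 = €6,960
Cap at €6,960: €730,940 exceeds the cap → €6,960

€6,960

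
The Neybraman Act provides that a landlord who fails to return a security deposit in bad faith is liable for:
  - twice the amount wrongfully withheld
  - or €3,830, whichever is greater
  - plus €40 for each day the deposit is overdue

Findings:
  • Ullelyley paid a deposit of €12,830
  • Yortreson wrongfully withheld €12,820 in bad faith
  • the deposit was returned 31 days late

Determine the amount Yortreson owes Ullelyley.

Doubled: 2 × €12,820 = €25,640
Minimum €3,830: €25,640 meets the minimum, no increase.
Late-return penalty: 31 × €40 = €1,240
Damages plus late penalty: €25,640 + €1,240 = €26,880

€26,880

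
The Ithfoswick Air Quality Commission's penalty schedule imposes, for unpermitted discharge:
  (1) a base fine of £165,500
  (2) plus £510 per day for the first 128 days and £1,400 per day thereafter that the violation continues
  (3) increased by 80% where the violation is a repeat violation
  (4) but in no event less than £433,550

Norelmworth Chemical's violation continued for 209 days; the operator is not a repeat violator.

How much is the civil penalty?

First 128 days: 128 × £510 = £65,280
Remaining days: (209 − 128) × £1,400 = £113,400
Per-day component: £65,280 + £113,400 = £178,680
Base plus per-day: £165,500 + £178,680 = £344,180
The operator is not a repeat violator: no 80% increase.
Minimum £433,550: £344,180 is below the minimum → £433,550

£433,550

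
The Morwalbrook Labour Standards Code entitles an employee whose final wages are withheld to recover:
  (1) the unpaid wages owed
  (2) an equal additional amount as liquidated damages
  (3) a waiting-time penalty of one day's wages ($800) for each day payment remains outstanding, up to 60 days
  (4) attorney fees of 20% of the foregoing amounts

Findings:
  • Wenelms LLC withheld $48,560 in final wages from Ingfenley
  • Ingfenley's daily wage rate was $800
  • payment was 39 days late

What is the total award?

Liquidated damages (equal amount): $48,560
Penalty days: min(39, 60) = 39
Waiting-time penalty: 39 × $800 = $31,200
Subtotal: $48,560 + $48,560 + $31,200 = $128,320
Attorney fees: 20% of $128,320 = $25,664
Total award: $128,320 + $25,664 = $153,984

$153,984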